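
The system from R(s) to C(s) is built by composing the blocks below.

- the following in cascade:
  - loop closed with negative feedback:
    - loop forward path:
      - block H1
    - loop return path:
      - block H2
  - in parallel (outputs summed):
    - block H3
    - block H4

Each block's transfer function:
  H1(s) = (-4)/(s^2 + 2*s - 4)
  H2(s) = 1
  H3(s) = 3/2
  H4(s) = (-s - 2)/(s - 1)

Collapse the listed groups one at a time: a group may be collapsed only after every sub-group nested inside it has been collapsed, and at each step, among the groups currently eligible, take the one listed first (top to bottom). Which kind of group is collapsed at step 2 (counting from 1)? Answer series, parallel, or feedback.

Step 1: reduce the feedback loop with forward H1 and return H2
Step 2: add H3, H4 (parallel)
Step 3: reduce the series chain [H1/(1+H1*H2)], (H3+H4)
At step 2 the group reduced is parallel.

Final answer: parallel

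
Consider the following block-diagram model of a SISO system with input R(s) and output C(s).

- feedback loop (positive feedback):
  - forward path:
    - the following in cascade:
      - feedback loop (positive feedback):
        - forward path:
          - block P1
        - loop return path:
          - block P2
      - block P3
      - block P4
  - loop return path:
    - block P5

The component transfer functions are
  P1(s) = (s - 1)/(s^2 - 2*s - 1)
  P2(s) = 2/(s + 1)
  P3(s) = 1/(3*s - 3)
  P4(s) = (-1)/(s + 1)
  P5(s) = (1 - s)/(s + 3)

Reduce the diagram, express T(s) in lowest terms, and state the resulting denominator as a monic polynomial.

First reduce the diagram to T(s).

Step 1 - close the feedback loop around P1, P2 -> (s^2 - 1)/(s^3 - s^2 - 5*s + 1)
Step 2 - reduce the series chain [P1/(1-P1*P2)], P3, P4 -> (-1)/(3*s^3 - 3*s^2 - 15*s + 3)
Step 3 - collapse the loop (([P1/(1-P1*P2)]*P3*P4) forward, P5 return) -> (-s - 3)/(3*s^4 + 6*s^3 - 24*s^2 - 43*s + 10)
That last expression is T(s), already simplified. Scaling its denominator by 1/3 (the reciprocal of the leading coefficient) yields the monic denominator.

Answer: s^4 + 2*s^3 - 8*s^2 - 43*s/3 + 10/3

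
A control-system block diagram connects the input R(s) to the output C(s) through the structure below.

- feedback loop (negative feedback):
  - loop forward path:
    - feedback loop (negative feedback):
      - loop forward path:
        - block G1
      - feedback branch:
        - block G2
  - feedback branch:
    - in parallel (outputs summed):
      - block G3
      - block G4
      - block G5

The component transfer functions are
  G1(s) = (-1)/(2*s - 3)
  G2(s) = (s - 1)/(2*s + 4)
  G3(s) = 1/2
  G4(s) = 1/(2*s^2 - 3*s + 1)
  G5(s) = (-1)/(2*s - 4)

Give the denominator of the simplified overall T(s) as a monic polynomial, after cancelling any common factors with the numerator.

Reducing step by step:

Step 1: apply the feedback formula to G1, G2: (-2*s - 4)/(4*s^2 + s - 11)
Step 2: combine G3, G4, G5 in parallel: (2*s^3 - 9*s^2 + 12*s - 7)/(4*s^3 - 14*s^2 + 14*s - 4)
Step 3: feedback reduction of [G1/(1+G1*G2)], (G3+G4+G5): (-2*s^4 + 3*s^3 + 7*s^2 - 12*s + 4)/(4*s^5 - 14*s^4 + 2*s^3 + 41*s^2 - 48*s + 18)
The result of step 3 is T(s) in lowest terms. Its denominator has leading coefficient 4; dividing the denominator through by 4 makes it monic.

Answer: s^5 - 7*s^4/2 + s^3/2 + 41*s^2/4 - 12*s + 9/2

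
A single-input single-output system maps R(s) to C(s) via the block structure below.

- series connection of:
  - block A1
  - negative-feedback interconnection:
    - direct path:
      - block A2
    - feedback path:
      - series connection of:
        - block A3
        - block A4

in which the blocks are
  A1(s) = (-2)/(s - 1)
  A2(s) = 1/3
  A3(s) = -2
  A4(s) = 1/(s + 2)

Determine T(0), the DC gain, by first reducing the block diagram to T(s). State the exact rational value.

[1] series reduction of A3, A4, giving (-2)/(s + 2)
[2] apply the feedback formula to A2, (A3*A4), giving (s + 2)/(3*s + 4)
[3] multiply A1, [A2/(1+A2*(A3*A4))] (series), giving (-2*s - 4)/(3*s^2 + s - 4)
Evaluating the step-3 result (the overall T(s)) at s = 0 gives T(0) = -4/(-4) = 1.

Answer: 1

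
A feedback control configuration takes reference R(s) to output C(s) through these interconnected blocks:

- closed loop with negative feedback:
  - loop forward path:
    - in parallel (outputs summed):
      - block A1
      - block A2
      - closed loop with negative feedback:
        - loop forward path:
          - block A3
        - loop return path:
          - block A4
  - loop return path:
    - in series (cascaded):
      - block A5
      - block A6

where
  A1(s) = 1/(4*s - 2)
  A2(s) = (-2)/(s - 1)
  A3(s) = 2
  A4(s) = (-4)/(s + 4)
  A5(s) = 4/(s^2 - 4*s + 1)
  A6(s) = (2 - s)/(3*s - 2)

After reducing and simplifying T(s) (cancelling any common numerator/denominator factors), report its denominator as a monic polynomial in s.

(1) apply the feedback formula to A3, A4, giving (2*s + 8)/(s - 4)
(2) add A1, A2, [A3/(1+A3*A4)] (parallel), giving (8*s^3 + 13*s^2 - 13*s + 4)/(4*s^3 - 22*s^2 + 26*s - 8)
(3) multiply A5, A6 (series), giving (8 - 4*s)/(3*s^3 - 14*s^2 + 11*s - 2)
(4) apply the feedback formula to (A1+A2+[A3/(1+A3*A4)]), (A5*A6), giving (24*s^6 - 73*s^5 - 133*s^4 + 321*s^3 - 225*s^2 + 70*s - 8)/(12*s^6 - 122*s^5 + 398*s^4 - 626*s^3 + 598*s^2 - 260*s + 48)
No further cancellation is possible in the step-4 result, so that is T(s). Its denominator becomes monic after dividing by the leading coefficient 12.

Therefore the answer is s^6 - 61*s^5/6 + 199*s^4/6 - 313*s^3/6 + 299*s^2/6 - 65*s/3 + 4.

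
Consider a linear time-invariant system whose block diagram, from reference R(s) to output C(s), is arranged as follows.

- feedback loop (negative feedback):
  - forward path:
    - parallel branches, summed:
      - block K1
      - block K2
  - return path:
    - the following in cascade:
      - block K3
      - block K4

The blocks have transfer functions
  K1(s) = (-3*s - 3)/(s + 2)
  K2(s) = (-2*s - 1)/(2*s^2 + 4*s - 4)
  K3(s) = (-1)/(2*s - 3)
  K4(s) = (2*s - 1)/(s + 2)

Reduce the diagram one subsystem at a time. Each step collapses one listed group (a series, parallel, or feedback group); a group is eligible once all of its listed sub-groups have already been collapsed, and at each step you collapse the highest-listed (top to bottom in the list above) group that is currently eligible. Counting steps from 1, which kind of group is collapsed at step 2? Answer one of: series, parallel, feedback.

The answer is series.

Reasoning:
Step 1: reduce the parallel group K1, K2
Step 2: combine K3, K4 in series
Step 3: reduce the feedback loop with forward (K1+K2) and return (K3*K4)
At step 2 the group reduced is series.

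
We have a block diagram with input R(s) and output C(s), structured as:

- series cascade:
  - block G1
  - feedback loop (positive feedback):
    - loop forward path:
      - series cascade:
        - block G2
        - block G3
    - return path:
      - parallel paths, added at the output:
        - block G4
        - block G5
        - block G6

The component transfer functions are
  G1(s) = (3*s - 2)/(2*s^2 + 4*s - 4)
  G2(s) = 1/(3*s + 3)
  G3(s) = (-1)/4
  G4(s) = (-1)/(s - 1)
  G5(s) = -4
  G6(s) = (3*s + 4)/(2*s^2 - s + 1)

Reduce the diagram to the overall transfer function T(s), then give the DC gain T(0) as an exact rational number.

First reduce the diagram to T(s).

Step 1 - series reduction of G2, G3 gives (-1)/(12*s + 12)
Step 2 - reduce the parallel group G4, G5, G6 gives (-8*s^3 + 13*s^2 - 6*s - 1)/(2*s^3 - 3*s^2 + 2*s - 1)
Step 3 - reduce the feedback loop with forward (G2*G3) and return (G4+G5+G6) gives (-2*s^3 + 3*s^2 - 2*s + 1)/(24*s^4 - 20*s^3 + s^2 + 6*s - 13)
Step 4 - combine G1, [(G2*G3)/(1-(G2*G3)*(G4+G5+G6))] in series gives (-6*s^4 + 13*s^3 - 12*s^2 + 7*s - 2)/(48*s^6 + 56*s^5 - 174*s^4 + 96*s^3 - 6*s^2 - 76*s + 52)
Evaluating the step-4 result (the overall T(s)) at s = 0 gives T(0) = -2/52 = -1/26.

Answer: -1/26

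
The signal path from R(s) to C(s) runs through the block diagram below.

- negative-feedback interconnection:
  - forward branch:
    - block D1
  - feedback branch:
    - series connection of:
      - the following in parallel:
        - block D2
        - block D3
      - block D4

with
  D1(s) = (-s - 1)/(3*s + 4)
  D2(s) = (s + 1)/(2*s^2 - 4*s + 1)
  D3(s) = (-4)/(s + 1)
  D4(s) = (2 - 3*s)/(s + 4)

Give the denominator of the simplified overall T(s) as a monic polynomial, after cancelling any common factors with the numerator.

First reduce the diagram to T(s).

Step 1: add D2, D3 (parallel): (-7*s^2 + 18*s - 3)/(2*s^3 - 2*s^2 - 3*s + 1)
Step 2: multiply (D2+D3), D4 (series): (21*s^3 - 68*s^2 + 45*s - 6)/(2*s^4 + 6*s^3 - 11*s^2 - 11*s + 4)
Step 3: reduce the feedback loop with forward D1 and return ((D2+D3)*D4): (-2*s^4 - 6*s^3 + 11*s^2 + 11*s - 4)/(6*s^4 - s^3 + 39*s^2 - 93*s + 22)
No further cancellation is possible in the step-3 result, so that is T(s). Its denominator becomes monic after dividing by the leading coefficient 6.

Answer: s^4 - s^3/6 + 13*s^2/2 - 31*s/2 + 11/3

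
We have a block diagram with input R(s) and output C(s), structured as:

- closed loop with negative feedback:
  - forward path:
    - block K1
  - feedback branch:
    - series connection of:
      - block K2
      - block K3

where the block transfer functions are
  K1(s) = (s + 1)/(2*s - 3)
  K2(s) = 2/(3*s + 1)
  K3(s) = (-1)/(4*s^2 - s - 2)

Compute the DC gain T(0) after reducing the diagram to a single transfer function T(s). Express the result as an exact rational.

Reducing step by step:

Step 1. multiply K2, K3 (series) = (-2)/(12*s^3 + s^2 - 7*s - 2)
Step 2. feedback reduction of K1, (K2*K3) = (12*s^4 + 13*s^3 - 6*s^2 - 9*s - 2)/(24*s^4 - 34*s^3 - 17*s^2 + 15*s + 4)
DC gain: substitute s = 0 into T(s) from step 2: T(0) = -2/4 = -1/2.

Answer: -1/2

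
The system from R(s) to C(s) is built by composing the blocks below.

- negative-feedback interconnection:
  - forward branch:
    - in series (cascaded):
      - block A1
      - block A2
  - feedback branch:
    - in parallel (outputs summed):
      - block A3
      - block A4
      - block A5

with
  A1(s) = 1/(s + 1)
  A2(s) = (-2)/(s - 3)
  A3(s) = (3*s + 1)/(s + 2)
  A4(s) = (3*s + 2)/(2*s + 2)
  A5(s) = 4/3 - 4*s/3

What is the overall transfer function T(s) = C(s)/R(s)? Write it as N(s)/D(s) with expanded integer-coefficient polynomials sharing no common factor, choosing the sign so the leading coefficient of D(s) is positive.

Answer: (-6*s^2 - 18*s - 12)/(3*s^4 + 11*s^3 - 32*s^2 - 95*s - 52)

Working:
Step 1 - combine A1, A2 in series: (-2)/(s^2 - 2*s - 3)
Step 2 - reduce the parallel group A3, A4, A5: (-8*s^3 + 11*s^2 + 56*s + 34)/(6*s^2 + 18*s + 12)
Step 3 - collapse the loop ((A1*A2) forward, (A3+A4+A5) return) - this is the overall T(s), already in the required normalized form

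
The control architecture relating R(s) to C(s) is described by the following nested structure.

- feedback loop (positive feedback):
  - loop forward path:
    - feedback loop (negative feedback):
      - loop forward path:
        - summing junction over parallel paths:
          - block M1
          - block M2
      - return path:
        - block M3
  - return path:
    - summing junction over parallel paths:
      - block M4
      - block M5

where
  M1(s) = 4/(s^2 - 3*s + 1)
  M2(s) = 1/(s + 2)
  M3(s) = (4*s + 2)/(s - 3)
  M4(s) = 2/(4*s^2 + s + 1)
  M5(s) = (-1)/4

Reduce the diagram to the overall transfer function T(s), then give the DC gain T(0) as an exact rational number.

First reduce the diagram to T(s).

(1) parallel reduction of M1, M2 gives (s^2 + s + 9)/(s^3 - s^2 - 5*s + 2)
(2) apply the feedback formula to (M1+M2), M3 gives (s^3 - 2*s^2 + 6*s - 27)/(s^4 + 4*s^2 + 55*s + 12)
(3) add M4, M5 (parallel) gives (-4*s^2 - s + 7)/(16*s^2 + 4*s + 4)
(4) apply the feedback formula to [(M1+M2)/(1+(M1+M2)*M3)], (M4+M5) gives (16*s^5 - 28*s^4 + 92*s^3 - 416*s^2 - 84*s - 108)/(16*s^6 + 8*s^5 + 61*s^4 + 911*s^3 + 340*s^2 + 199*s + 237)
That last expression is T(s); at s = 0 only the constant terms survive, so T(0) = -108/237 = -36/79.

Answer: -36/79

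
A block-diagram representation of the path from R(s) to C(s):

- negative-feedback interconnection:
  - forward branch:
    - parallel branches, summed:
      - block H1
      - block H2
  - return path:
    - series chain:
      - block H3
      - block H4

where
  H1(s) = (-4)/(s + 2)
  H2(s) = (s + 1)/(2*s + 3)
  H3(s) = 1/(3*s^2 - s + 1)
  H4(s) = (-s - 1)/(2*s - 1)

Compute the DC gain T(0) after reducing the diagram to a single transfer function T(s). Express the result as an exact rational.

[1] sum the parallel branches H1, H2: (s^2 - 5*s - 10)/(2*s^2 + 7*s + 6)
[2] multiply H3, H4 (series): (-s - 1)/(6*s^3 - 5*s^2 + 3*s - 1)
[3] reduce the feedback loop with forward (H1+H2) and return (H3*H4): (6*s^5 - 35*s^4 - 32*s^3 + 34*s^2 - 25*s + 10)/(12*s^5 + 32*s^4 + 6*s^3 - 7*s^2 + 26*s + 4)
DC gain: substitute s = 0 into T(s) from step 3: T(0) = 10/4 = 5/2.

Therefore the answer is 5/2.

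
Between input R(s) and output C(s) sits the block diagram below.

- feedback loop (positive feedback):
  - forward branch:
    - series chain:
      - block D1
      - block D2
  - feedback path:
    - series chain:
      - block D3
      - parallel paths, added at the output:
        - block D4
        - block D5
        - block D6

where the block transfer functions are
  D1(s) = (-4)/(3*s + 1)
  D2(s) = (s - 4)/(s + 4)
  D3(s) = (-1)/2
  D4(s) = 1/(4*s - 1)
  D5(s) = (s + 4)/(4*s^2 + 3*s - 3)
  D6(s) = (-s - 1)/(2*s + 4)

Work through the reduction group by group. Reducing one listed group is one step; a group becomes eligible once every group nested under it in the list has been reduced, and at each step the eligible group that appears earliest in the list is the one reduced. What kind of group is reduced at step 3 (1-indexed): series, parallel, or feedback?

[1] cascade D1, D2
[2] sum the parallel branches D4, D5, D6
[3] multiply D3, (D4+D5+D6) (series)
[4] reduce the feedback loop with forward (D1*D2) and return (D3*(D4+D5+D6))
The group at step 3 is a series group.

Final answer: series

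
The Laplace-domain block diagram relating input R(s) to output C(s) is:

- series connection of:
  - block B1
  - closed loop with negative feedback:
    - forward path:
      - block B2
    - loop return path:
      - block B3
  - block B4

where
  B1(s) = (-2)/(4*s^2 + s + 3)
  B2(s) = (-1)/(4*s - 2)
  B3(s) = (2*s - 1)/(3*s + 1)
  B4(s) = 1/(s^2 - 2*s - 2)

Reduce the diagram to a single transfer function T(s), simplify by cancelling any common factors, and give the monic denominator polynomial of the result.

First reduce the diagram to T(s).

Step 1. collapse the loop (B2 forward, B3 return) gives (-3*s - 1)/(12*s^2 - 4*s - 1)
Step 2. series reduction of B1, [B2/(1+B2*B3)], B4 gives (6*s + 2)/(48*s^6 - 100*s^5 - 60*s^4 - 61*s^3 - 33*s^2 + 32*s + 6)
No further cancellation is possible in the step-2 result, so that is T(s). Its denominator becomes monic after dividing by the leading coefficient 48.

Answer: s^6 - 25*s^5/12 - 5*s^4/4 - 61*s^3/48 - 11*s^2/16 + 2*s/3 + 1/8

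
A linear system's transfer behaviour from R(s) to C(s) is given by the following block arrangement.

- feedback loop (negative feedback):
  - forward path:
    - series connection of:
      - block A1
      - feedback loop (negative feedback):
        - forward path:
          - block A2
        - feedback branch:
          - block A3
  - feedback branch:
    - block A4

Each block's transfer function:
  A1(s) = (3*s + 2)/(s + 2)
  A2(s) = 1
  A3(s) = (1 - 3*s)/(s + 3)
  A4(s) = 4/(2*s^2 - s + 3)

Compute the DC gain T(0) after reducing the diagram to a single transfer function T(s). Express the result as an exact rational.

1. reduce the feedback loop with forward A2 and return A3 gives (-s - 3)/(2*s - 4)
2. cascade A1, [A2/(1+A2*A3)] gives (-3*s^2 - 11*s - 6)/(2*s^2 - 8)
3. close the feedback loop around (A1*[A2/(1+A2*A3)]), A4 gives (-6*s^4 - 19*s^3 - 10*s^2 - 27*s - 18)/(4*s^4 - 2*s^3 - 22*s^2 - 36*s - 48)
DC gain: substitute s = 0 into T(s) from step 3: T(0) = -18/(-48) = 3/8.

Final answer: 3/8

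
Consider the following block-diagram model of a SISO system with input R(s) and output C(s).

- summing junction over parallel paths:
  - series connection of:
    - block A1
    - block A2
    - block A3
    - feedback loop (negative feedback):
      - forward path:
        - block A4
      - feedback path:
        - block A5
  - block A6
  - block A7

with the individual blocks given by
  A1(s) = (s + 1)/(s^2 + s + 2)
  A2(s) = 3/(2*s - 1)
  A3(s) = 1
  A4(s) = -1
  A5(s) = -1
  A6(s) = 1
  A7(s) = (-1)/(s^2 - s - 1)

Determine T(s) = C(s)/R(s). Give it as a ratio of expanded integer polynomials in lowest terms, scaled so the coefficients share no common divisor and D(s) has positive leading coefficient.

1. reduce the feedback loop with forward A4 and return A5, giving (-1)/2
2. cascade A1, A2, A3, [A4/(1+A4*A5)], giving (-3*s - 3)/(4*s^3 + 2*s^2 + 6*s - 4)
3. combine (A1*A2*A3*[A4/(1+A4*A5)]), A6, A7 in parallel, which is the overall transfer function T(s) = C(s)/R(s) in lowest terms

Answer: (4*s^5 - 2*s^4 - 7*s^3 - 14*s^2 - 2*s + 11)/(4*s^5 - 2*s^4 - 12*s^2 - 2*s + 4)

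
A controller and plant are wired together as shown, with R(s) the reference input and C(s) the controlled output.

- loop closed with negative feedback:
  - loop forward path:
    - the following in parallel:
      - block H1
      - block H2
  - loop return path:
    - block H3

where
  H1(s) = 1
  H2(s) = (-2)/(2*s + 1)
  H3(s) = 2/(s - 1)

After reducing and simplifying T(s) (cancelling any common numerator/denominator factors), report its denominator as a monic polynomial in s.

(1) combine H1, H2 in parallel, giving (2*s - 1)/(2*s + 1)
(2) feedback reduction of (H1+H2), H3, giving (2*s^2 - 3*s + 1)/(2*s^2 + 3*s - 3)
That last expression is T(s), already simplified. Scaling its denominator by 1/2 (the reciprocal of the leading coefficient) yields the monic denominator.

Therefore the answer is s^2 + 3*s/2 - 3/2.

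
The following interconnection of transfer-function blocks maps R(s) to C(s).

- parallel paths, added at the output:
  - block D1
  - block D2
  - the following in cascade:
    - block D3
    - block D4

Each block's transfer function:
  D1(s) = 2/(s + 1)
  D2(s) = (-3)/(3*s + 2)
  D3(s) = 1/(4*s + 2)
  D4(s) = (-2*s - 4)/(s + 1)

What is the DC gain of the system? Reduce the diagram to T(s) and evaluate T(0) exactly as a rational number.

Reducing step by step:

[1] cascade D3, D4 gives (-s - 2)/(2*s^2 + 3*s + 1)
[2] combine D1, D2, (D3*D4) in parallel gives (3*s^2 - 3*s - 3)/(6*s^3 + 13*s^2 + 9*s + 2)
The step-2 result is T(s). Setting s = 0: T(0) = -3/2.

Answer: -3/2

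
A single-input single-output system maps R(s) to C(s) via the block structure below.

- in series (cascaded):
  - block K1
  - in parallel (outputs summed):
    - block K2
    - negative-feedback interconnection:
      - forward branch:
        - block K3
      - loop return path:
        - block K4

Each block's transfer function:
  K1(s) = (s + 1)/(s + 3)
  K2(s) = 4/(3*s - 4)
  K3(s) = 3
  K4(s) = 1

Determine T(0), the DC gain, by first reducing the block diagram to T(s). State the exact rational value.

Answer: -1/12

Working:
(1) feedback reduction of K3, K4, giving 3/4
(2) sum the parallel branches K2, [K3/(1+K3*K4)], giving (9*s + 4)/(12*s - 16)
(3) series reduction of K1, (K2+[K3/(1+K3*K4)]), giving (9*s^2 + 13*s + 4)/(12*s^2 + 20*s - 48)
The step-3 result is T(s). Setting s = 0: T(0) = 4/(-48) = -1/12.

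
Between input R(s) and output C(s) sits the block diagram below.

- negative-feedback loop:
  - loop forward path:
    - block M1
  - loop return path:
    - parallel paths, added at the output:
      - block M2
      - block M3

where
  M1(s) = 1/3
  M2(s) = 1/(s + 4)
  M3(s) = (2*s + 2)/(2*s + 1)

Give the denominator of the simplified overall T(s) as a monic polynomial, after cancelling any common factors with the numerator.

The answer is s^2 + 39*s/8 + 21/8.

Reasoning:
Step 1. add M2, M3 (parallel): (2*s^2 + 12*s + 9)/(2*s^2 + 9*s + 4)
Step 2. feedback reduction of M1, (M2+M3): (2*s^2 + 9*s + 4)/(8*s^2 + 39*s + 21)
T(s) is the step-2 result (common factors already cancelled). Leading coefficient of the denominator: 8. Divide through by 8 for the monic polynomial.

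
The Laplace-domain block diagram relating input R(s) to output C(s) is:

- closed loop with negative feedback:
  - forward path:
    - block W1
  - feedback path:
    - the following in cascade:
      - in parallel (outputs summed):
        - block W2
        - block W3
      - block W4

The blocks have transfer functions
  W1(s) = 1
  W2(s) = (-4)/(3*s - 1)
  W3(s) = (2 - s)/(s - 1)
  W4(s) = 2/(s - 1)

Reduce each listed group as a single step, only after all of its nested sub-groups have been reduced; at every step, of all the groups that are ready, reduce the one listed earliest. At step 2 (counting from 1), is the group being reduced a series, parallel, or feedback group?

Step 1 - sum the parallel branches W2, W3
Step 2 - multiply (W2+W3), W4 (series)
Step 3 - collapse the loop (W1 forward, ((W2+W3)*W4) return)
The group at step 2 is a series group.

Answer: series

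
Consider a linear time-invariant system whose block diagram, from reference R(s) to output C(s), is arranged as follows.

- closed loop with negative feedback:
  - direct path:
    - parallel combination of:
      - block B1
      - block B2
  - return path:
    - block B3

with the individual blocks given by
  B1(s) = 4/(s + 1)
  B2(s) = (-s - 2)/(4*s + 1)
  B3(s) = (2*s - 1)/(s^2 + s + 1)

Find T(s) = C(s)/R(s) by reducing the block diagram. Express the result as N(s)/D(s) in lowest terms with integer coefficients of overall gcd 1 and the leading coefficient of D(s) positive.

The answer is (-s^4 + 12*s^3 + 14*s^2 + 15*s + 2)/(4*s^4 + 7*s^3 + 37*s^2 - 3*s - 1).

Reasoning:
[1] parallel reduction of B1, B2, giving (-s^2 + 13*s + 2)/(4*s^2 + 5*s + 1)
[2] apply the feedback formula to (B1+B2), B3; the result is T(s) itself (integer coefficients, no common factor, positive leading denominator coefficient)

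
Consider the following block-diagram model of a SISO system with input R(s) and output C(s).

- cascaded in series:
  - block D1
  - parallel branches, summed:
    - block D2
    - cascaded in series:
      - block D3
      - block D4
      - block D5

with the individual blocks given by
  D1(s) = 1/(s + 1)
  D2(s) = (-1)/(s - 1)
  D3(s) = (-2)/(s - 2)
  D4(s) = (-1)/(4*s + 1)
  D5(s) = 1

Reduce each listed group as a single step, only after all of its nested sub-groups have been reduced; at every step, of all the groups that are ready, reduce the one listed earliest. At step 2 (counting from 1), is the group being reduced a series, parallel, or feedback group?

Answer: parallel

Working:
Step 1: reduce the series chain D3, D4, D5
Step 2: sum the parallel branches D2, (D3*D4*D5)
Step 3: series reduction of D1, (D2+(D3*D4*D5))
So the answer for step 2 is parallel.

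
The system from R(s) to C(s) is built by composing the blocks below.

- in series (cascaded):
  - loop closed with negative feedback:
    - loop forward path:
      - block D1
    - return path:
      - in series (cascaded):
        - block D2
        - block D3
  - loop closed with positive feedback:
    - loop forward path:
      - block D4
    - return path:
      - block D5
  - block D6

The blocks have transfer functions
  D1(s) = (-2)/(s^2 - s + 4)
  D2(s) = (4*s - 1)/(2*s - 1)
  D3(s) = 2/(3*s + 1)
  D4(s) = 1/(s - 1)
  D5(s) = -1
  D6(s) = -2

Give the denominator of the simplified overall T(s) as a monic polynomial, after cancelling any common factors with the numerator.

Step 1. reduce the series chain D2, D3: (8*s - 2)/(6*s^2 - s - 1)
Step 2. feedback reduction of D1, (D2*D3): (-12*s^2 + 2*s + 2)/(6*s^4 - 7*s^3 + 24*s^2 - 19*s)
Step 3. reduce the feedback loop with forward D4 and return D5: 1/s
Step 4. combine [D1/(1+D1*(D2*D3))], [D4/(1-D4*D5)], D6 in series: (24*s^2 - 4*s - 4)/(6*s^5 - 7*s^4 + 24*s^3 - 19*s^2)
That last expression is T(s), already simplified. Scaling its denominator by 1/6 (the reciprocal of the leading coefficient) yields the monic denominator.

Hence the answer: s^5 - 7*s^4/6 + 4*s^3 - 19*s^2/6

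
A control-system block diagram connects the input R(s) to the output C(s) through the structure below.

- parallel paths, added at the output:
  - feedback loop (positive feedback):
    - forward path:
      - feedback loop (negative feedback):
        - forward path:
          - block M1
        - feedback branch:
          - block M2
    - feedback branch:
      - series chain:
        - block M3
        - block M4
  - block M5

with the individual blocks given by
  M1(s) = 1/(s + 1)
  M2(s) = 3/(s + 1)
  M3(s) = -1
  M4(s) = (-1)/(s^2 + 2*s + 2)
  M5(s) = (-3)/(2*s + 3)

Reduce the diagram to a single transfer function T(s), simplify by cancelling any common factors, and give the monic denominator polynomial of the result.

The answer is s^5 + 11*s^4/2 + 16*s^3 + 26*s^2 + 47*s/2 + 21/2.

Reasoning:
Step 1. close the feedback loop around M1, M2; result (s + 1)/(s^2 + 2*s + 4)
Step 2. reduce the series chain M3, M4; result 1/(s^2 + 2*s + 2)
Step 3. reduce the feedback loop with forward [M1/(1+M1*M2)] and return (M3*M4); result (s^3 + 3*s^2 + 4*s + 2)/(s^4 + 4*s^3 + 10*s^2 + 11*s + 7)
Step 4. add [[M1/(1+M1*M2)]/(1-[M1/(1+M1*M2)]*(M3*M4))], M5 (parallel); result (-s^4 - 3*s^3 - 13*s^2 - 17*s - 15)/(2*s^5 + 11*s^4 + 32*s^3 + 52*s^2 + 47*s + 21)
The result of step 4 is T(s) in lowest terms. Its denominator has leading coefficient 2; dividing the denominator through by 2 makes it monic.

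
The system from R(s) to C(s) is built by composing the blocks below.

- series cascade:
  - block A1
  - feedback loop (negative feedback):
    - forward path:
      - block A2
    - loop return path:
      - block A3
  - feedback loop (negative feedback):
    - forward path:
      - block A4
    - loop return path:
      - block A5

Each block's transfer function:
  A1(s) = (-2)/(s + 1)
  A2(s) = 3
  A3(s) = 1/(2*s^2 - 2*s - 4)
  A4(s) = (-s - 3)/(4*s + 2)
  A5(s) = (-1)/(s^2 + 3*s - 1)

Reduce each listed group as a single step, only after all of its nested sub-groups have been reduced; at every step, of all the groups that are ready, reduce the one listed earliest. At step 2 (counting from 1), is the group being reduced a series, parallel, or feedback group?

[1] close the feedback loop around A2, A3
[2] feedback reduction of A4, A5
[3] combine A1, [A2/(1+A2*A3)], [A4/(1+A4*A5)] in series
So the answer for step 2 is feedback.

Therefore the answer is feedback.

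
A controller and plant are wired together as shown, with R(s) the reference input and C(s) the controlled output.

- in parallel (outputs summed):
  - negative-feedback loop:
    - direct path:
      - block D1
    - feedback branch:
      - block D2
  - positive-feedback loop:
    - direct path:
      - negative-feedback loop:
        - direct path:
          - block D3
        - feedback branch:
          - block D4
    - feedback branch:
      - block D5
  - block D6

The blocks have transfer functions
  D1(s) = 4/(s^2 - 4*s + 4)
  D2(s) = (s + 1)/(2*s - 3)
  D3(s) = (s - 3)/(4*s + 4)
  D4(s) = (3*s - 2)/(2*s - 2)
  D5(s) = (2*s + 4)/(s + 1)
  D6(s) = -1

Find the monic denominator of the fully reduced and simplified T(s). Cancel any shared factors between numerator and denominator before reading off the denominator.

The answer is s^6 - 61*s^5/14 + 47*s^4/7 + s^3/2 + 195*s^2/7 - 340*s/7 + 104/7.

Reasoning:
(1) apply the feedback formula to D1, D2; result (8*s - 12)/(2*s^3 - 11*s^2 + 24*s - 8)
(2) close the feedback loop around D3, D4; result (2*s^2 - 8*s + 6)/(11*s^2 - 11*s - 2)
(3) feedback reduction of [D3/(1+D3*D4)], D5; result (2*s^3 - 6*s^2 - 2*s + 6)/(7*s^3 + 8*s^2 + 7*s - 26)
(4) parallel reduction of [D1/(1+D1*D2)], [[D3/(1+D3*D4)]/(1-[D3/(1+D3*D4)]*D5)], D6; result (-10*s^6 + 27*s^5 + 72*s^4 - 153*s^3 - 496*s^2 + 548*s + 56)/(14*s^6 - 61*s^5 + 94*s^4 + 7*s^3 + 390*s^2 - 680*s + 208)
Step 4 gives the fully reduced T(s), with no common factor left to cancel. The denominator's leading coefficient is 14, so divide each of its coefficients by 14 to get the monic form.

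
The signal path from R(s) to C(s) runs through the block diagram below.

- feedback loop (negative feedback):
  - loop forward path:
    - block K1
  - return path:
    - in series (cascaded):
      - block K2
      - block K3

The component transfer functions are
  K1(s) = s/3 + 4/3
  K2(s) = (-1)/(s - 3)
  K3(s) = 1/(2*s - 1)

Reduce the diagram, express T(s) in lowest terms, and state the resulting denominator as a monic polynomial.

Step 1 - multiply K2, K3 (series) = (-1)/(2*s^2 - 7*s + 3)
Step 2 - apply the feedback formula to K1, (K2*K3) = (2*s^3 + s^2 - 25*s + 12)/(6*s^2 - 22*s + 5)
T(s) is the step-2 result (common factors already cancelled). Leading coefficient of the denominator: 6. Divide through by 6 for the monic polynomial.

Final answer: s^2 - 11*s/3 + 5/6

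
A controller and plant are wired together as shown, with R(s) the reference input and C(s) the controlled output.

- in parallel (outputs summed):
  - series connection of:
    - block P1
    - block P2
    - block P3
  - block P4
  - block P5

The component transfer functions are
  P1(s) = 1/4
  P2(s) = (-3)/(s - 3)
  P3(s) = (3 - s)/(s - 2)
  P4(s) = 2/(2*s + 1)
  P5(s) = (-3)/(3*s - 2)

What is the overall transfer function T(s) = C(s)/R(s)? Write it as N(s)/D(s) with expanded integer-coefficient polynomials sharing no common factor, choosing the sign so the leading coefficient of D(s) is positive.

Answer: (18*s^2 - 31*s + 50)/(24*s^3 - 52*s^2 + 16)

Working:
(1) series reduction of P1, P2, P3 gives 3/(4*s - 8)
(2) combine (P1*P2*P3), P4, P5 in parallel; the result is T(s) itself (integer coefficients, no common factor, positive leading denominator coefficient)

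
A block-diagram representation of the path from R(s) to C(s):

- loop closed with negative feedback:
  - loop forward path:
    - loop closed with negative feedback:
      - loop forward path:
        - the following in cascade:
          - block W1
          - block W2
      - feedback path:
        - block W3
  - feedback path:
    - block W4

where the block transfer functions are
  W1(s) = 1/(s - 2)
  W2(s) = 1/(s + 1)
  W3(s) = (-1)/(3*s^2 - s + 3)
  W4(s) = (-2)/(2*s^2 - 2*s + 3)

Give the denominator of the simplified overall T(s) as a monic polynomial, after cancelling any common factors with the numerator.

(1) combine W1, W2 in series; result 1/(s^2 - s - 2)
(2) reduce the feedback loop with forward (W1*W2) and return W3; result (3*s^2 - s + 3)/(3*s^4 - 4*s^3 - 2*s^2 - s - 7)
(3) feedback reduction of [(W1*W2)/(1+(W1*W2)*W3)], W4; result (6*s^4 - 8*s^3 + 17*s^2 - 9*s + 9)/(6*s^6 - 14*s^5 + 13*s^4 - 10*s^3 - 24*s^2 + 13*s - 27)
That last expression is T(s), already simplified. Scaling its denominator by 1/6 (the reciprocal of the leading coefficient) yields the monic denominator.

Final answer: s^6 - 7*s^5/3 + 13*s^4/6 - 5*s^3/3 - 4*s^2 + 13*s/6 - 9/2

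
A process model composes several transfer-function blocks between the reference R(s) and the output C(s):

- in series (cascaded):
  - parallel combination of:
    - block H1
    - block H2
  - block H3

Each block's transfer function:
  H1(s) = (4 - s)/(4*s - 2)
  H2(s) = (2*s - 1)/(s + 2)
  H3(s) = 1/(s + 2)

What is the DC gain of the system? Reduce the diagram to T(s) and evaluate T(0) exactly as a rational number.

Step 1. add H1, H2 (parallel); result (7*s^2 - 6*s + 10)/(4*s^2 + 6*s - 4)
Step 2. series reduction of (H1+H2), H3; result (7*s^2 - 6*s + 10)/(4*s^3 + 14*s^2 + 8*s - 8)
Step 2 gives the overall T(s). Then T(0) = 10/(-8) = -5/4.

Therefore the answer is -5/4.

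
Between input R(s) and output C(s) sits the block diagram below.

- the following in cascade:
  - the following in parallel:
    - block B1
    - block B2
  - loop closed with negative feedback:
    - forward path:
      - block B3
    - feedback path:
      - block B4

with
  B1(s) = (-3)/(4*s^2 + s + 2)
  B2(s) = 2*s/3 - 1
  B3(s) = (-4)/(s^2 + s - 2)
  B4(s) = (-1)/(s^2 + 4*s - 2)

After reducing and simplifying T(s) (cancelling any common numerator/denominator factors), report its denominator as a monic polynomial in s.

Step 1: add B1, B2 (parallel); result (8*s^3 - 10*s^2 + s - 15)/(12*s^2 + 3*s + 6)
Step 2: close the feedback loop around B3, B4; result (-4*s^2 - 16*s + 8)/(s^4 + 5*s^3 - 10*s + 8)
Step 3: series reduction of (B1+B2), [B3/(1+B3*B4)]; result (-32*s^5 - 88*s^4 + 220*s^3 - 36*s^2 + 248*s - 120)/(12*s^6 + 63*s^5 + 21*s^4 - 90*s^3 + 66*s^2 - 36*s + 48)
The result of step 3 is T(s) in lowest terms. Its denominator has leading coefficient 12; dividing the denominator through by 12 makes it monic.

Answer: s^6 + 21*s^5/4 + 7*s^4/4 - 15*s^3/2 + 11*s^2/2 - 3*s + 4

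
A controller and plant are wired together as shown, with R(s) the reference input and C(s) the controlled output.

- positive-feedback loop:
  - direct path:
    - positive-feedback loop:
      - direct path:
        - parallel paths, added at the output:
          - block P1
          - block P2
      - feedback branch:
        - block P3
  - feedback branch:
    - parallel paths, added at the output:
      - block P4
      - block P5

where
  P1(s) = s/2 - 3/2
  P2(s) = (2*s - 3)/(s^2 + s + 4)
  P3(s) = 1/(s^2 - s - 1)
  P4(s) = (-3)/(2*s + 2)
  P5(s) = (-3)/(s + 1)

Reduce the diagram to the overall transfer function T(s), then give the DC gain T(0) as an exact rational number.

Reducing step by step:

Step 1: add P1, P2 (parallel) -> (s^3 - 2*s^2 + 5*s - 18)/(2*s^2 + 2*s + 8)
Step 2: apply the feedback formula to (P1+P2), P3 -> (s^5 - 3*s^4 + 6*s^3 - 21*s^2 + 13*s + 18)/(2*s^4 - s^3 + 6*s^2 - 15*s + 10)
Step 3: combine P4, P5 in parallel -> (-9)/(2*s + 2)
Step 4: apply the feedback formula to [(P1+P2)/(1-(P1+P2)*P3)], (P4+P5) -> (2*s^6 - 4*s^5 + 6*s^4 - 30*s^3 - 16*s^2 + 62*s + 36)/(13*s^5 - 25*s^4 + 64*s^3 - 207*s^2 + 107*s + 182)
That last expression is T(s); at s = 0 only the constant terms survive, so T(0) = 36/182 = 18/91.

Answer: 18/91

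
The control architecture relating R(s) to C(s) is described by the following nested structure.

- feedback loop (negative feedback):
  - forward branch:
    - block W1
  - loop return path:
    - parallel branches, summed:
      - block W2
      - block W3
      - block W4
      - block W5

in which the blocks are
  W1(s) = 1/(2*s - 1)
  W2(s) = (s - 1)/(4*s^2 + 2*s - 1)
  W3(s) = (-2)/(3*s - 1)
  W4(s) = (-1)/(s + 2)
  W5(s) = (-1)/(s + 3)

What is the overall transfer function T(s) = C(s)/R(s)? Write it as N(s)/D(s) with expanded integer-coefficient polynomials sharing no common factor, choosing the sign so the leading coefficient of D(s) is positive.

The answer is (12*s^5 + 62*s^4 + 77*s^3 - 12*s^2 - 25*s + 6)/(24*s^6 + 112*s^5 + 63*s^4 - 198*s^3 - 105*s^2 + 27*s + 7).

Reasoning:
(1) sum the parallel branches W2, W3, W4, W5 = (-29*s^4 - 97*s^3 - 67*s^2 - 10*s + 13)/(12*s^5 + 62*s^4 + 77*s^3 - 12*s^2 - 25*s + 6)
(2) apply the feedback formula to W1, (W2+W3+W4+W5), giving the overall T(s)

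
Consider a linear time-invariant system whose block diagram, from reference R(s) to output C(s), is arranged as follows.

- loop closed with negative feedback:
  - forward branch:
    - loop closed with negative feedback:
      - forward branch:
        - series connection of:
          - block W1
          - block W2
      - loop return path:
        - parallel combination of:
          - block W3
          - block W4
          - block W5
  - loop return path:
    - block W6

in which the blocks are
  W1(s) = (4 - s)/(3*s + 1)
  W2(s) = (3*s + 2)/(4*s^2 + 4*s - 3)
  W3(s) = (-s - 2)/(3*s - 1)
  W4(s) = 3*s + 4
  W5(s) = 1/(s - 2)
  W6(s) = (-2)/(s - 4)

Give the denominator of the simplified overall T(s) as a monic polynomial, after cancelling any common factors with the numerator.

First reduce the diagram to T(s).

[1] combine W1, W2 in series gives (-3*s^2 + 10*s + 8)/(12*s^3 + 16*s^2 - 5*s - 3)
[2] combine W3, W4, W5 in parallel gives (9*s^3 - 10*s^2 - 19*s + 11)/(3*s^2 - 7*s + 2)
[3] collapse the loop ((W1*W2) forward, (W3+W4+W5) return) gives (-9*s^4 + 51*s^3 - 52*s^2 - 36*s + 16)/(9*s^5 + 84*s^4 - 74*s^3 - 245*s^2 - 31*s + 82)
[4] collapse the loop ([(W1*W2)/(1+(W1*W2)*(W3+W4+W5))] forward, W6 return) gives (-9*s^4 + 51*s^3 - 52*s^2 - 36*s + 16)/(9*s^5 + 84*s^4 - 56*s^3 - 275*s^2 - 47*s + 90)
No further cancellation is possible in the step-4 result, so that is T(s). Its denominator becomes monic after dividing by the leading coefficient 9.

Answer: s^5 + 28*s^4/3 - 56*s^3/9 - 275*s^2/9 - 47*s/9 + 10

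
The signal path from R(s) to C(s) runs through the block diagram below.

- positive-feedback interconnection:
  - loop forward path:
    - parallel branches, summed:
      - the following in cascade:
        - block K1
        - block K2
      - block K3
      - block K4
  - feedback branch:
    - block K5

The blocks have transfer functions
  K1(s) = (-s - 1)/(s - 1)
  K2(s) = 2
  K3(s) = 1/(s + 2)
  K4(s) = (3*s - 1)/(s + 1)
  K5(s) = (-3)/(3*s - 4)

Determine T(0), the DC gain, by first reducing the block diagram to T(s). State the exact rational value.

1. reduce the series chain K1, K2 -> (-2*s - 2)/(s - 1)
2. add (K1*K2), K3, K4 (parallel) -> (s^3 - 5*s^2 - 17*s - 3)/(s^3 + 2*s^2 - s - 2)
3. feedback reduction of ((K1*K2)+K3+K4), K5 -> (3*s^4 - 19*s^3 - 31*s^2 + 59*s + 12)/(3*s^4 + 5*s^3 - 26*s^2 - 53*s - 1)
Step 3 gives the overall T(s). Then T(0) = 12/(-1) = -12.

Therefore the answer is -12.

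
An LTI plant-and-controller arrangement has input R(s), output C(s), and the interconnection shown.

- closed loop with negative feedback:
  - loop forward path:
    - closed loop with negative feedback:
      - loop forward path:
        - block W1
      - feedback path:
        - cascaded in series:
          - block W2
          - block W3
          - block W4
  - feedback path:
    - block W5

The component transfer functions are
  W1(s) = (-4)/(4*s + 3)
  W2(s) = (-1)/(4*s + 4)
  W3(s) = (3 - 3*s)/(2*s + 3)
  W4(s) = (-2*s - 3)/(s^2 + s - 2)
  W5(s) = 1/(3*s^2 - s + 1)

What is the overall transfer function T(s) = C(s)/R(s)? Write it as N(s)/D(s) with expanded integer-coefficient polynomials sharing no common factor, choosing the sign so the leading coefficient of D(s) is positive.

The answer is (-12*s^4 - 32*s^3 - 16*s^2 - 4*s - 8)/(12*s^5 + 41*s^4 + 40*s^3 + 21*s^2 - 4*s + 1).

Reasoning:
(1) reduce the series chain W2, W3, W4 = (-3)/(4*s^2 + 12*s + 8)
(2) reduce the feedback loop with forward W1 and return (W2*W3*W4) = (-4*s^2 - 12*s - 8)/(4*s^3 + 15*s^2 + 17*s + 9)
(3) close the feedback loop around [W1/(1+W1*(W2*W3*W4))], W5: this yields T(s), and no further normalization is needed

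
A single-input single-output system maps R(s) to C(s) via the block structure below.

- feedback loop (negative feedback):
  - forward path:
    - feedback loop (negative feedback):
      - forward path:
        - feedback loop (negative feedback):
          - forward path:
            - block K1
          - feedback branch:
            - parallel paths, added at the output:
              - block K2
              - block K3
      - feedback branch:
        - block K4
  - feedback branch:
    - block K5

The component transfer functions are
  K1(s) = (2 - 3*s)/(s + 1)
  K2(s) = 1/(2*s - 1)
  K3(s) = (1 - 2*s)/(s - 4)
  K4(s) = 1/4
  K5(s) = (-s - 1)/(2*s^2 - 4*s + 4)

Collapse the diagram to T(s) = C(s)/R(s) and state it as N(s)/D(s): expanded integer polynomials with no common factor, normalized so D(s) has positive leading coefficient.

First reduce the diagram to T(s).

(1) combine K2, K3 in parallel; result (-4*s^2 + 5*s - 5)/(2*s^2 - 9*s + 4)
(2) feedback reduction of K1, (K2+K3); result (-6*s^3 + 31*s^2 - 30*s + 8)/(14*s^3 - 30*s^2 + 20*s - 6)
(3) collapse the loop ([K1/(1+K1*(K2+K3))] forward, K4 return); result (-24*s^3 + 124*s^2 - 120*s + 32)/(50*s^3 - 89*s^2 + 50*s - 16)
(4) apply the feedback formula to [[K1/(1+K1*(K2+K3))]/(1+[K1/(1+K1*(K2+K3))]*K4)], K5, giving the overall T(s)

Answer: (-24*s^5 + 172*s^4 - 416*s^3 + 520*s^2 - 304*s + 64)/(50*s^5 - 177*s^4 + 278*s^3 - 296*s^2 + 176*s - 48)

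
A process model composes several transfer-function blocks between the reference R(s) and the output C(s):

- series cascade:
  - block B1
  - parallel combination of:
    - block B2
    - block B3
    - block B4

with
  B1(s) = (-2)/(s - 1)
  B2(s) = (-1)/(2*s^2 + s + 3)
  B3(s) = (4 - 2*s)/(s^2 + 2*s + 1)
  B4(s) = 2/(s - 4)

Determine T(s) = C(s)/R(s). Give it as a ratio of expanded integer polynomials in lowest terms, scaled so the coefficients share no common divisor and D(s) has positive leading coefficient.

Reducing step by step:

Step 1. add B2, B3, B4 (parallel) gives (31*s^3 - 10*s^2 + 41*s - 38)/(2*s^5 - 3*s^4 - 13*s^3 - 21*s^2 - 25*s - 12)
Step 2. series reduction of B1, (B2+B3+B4); the result is T(s) itself (integer coefficients, no common factor, positive leading denominator coefficient)

Answer: (-62*s^3 + 20*s^2 - 82*s + 76)/(2*s^6 - 5*s^5 - 10*s^4 - 8*s^3 - 4*s^2 + 13*s + 12)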